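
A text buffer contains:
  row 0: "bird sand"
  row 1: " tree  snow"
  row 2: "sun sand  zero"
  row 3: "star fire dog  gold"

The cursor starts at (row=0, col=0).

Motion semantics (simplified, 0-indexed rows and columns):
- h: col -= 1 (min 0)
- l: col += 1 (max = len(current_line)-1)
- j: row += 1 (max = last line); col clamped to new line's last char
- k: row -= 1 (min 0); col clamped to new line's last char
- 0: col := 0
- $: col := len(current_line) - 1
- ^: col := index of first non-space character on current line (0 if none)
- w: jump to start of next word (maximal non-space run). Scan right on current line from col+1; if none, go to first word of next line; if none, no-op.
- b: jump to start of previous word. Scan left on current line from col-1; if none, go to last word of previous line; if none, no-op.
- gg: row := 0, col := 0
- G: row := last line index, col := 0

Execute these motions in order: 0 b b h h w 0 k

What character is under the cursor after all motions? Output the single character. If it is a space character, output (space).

Answer: b

Derivation:
After 1 (0): row=0 col=0 char='b'
After 2 (b): row=0 col=0 char='b'
After 3 (b): row=0 col=0 char='b'
After 4 (h): row=0 col=0 char='b'
After 5 (h): row=0 col=0 char='b'
After 6 (w): row=0 col=5 char='s'
After 7 (0): row=0 col=0 char='b'
After 8 (k): row=0 col=0 char='b'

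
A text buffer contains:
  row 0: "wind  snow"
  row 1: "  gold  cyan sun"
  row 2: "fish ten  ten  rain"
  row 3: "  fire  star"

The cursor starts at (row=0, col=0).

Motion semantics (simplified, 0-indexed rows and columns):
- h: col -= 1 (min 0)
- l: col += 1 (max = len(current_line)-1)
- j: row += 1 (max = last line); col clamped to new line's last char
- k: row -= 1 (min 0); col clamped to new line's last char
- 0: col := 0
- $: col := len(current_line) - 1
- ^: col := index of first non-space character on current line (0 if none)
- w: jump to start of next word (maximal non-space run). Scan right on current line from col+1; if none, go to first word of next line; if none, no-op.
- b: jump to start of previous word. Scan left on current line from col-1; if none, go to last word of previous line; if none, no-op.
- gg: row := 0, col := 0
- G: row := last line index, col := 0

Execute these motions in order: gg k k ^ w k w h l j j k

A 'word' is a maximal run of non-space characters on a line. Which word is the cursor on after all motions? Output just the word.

Answer: fish

Derivation:
After 1 (gg): row=0 col=0 char='w'
After 2 (k): row=0 col=0 char='w'
After 3 (k): row=0 col=0 char='w'
After 4 (^): row=0 col=0 char='w'
After 5 (w): row=0 col=6 char='s'
After 6 (k): row=0 col=6 char='s'
After 7 (w): row=1 col=2 char='g'
After 8 (h): row=1 col=1 char='_'
After 9 (l): row=1 col=2 char='g'
After 10 (j): row=2 col=2 char='s'
After 11 (j): row=3 col=2 char='f'
After 12 (k): row=2 col=2 char='s'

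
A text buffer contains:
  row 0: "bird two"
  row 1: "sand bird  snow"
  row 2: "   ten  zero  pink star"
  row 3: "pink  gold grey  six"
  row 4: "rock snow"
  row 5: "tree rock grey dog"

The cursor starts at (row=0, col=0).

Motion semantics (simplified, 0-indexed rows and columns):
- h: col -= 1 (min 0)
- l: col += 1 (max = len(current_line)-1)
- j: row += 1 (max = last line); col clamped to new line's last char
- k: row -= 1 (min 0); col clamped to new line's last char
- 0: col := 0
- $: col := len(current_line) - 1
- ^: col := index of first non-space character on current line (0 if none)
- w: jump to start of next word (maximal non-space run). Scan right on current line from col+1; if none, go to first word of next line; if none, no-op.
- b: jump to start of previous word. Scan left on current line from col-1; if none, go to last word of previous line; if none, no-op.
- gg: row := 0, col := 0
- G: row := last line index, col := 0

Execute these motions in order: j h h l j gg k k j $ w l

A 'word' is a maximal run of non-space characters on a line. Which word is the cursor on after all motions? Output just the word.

After 1 (j): row=1 col=0 char='s'
After 2 (h): row=1 col=0 char='s'
After 3 (h): row=1 col=0 char='s'
After 4 (l): row=1 col=1 char='a'
After 5 (j): row=2 col=1 char='_'
After 6 (gg): row=0 col=0 char='b'
After 7 (k): row=0 col=0 char='b'
After 8 (k): row=0 col=0 char='b'
After 9 (j): row=1 col=0 char='s'
After 10 ($): row=1 col=14 char='w'
After 11 (w): row=2 col=3 char='t'
After 12 (l): row=2 col=4 char='e'

Answer: ten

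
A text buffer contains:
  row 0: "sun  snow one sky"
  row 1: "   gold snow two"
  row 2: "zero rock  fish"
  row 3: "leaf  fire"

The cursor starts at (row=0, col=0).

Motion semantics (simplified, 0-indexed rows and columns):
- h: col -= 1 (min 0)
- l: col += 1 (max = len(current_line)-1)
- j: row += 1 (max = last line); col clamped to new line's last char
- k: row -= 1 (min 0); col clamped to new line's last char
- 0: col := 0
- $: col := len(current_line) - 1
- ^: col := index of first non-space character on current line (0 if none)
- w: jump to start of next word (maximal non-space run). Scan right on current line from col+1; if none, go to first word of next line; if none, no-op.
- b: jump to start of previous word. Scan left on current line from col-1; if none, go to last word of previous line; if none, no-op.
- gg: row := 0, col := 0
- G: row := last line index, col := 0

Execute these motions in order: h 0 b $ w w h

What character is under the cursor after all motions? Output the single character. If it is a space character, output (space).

After 1 (h): row=0 col=0 char='s'
After 2 (0): row=0 col=0 char='s'
After 3 (b): row=0 col=0 char='s'
After 4 ($): row=0 col=16 char='y'
After 5 (w): row=1 col=3 char='g'
After 6 (w): row=1 col=8 char='s'
After 7 (h): row=1 col=7 char='_'

Answer: (space)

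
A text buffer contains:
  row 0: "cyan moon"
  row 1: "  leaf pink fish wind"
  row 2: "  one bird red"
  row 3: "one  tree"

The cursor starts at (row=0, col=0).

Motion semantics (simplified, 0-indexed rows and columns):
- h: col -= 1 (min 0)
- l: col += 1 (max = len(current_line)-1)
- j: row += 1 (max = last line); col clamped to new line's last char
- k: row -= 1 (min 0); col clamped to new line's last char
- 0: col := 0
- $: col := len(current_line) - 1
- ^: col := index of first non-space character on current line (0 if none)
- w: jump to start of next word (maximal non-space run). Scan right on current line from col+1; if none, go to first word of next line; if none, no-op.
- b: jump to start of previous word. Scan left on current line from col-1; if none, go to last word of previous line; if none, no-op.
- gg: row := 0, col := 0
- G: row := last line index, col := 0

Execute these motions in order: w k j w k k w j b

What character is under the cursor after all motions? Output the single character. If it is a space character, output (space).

Answer: w

Derivation:
After 1 (w): row=0 col=5 char='m'
After 2 (k): row=0 col=5 char='m'
After 3 (j): row=1 col=5 char='f'
After 4 (w): row=1 col=7 char='p'
After 5 (k): row=0 col=7 char='o'
After 6 (k): row=0 col=7 char='o'
After 7 (w): row=1 col=2 char='l'
After 8 (j): row=2 col=2 char='o'
After 9 (b): row=1 col=17 char='w'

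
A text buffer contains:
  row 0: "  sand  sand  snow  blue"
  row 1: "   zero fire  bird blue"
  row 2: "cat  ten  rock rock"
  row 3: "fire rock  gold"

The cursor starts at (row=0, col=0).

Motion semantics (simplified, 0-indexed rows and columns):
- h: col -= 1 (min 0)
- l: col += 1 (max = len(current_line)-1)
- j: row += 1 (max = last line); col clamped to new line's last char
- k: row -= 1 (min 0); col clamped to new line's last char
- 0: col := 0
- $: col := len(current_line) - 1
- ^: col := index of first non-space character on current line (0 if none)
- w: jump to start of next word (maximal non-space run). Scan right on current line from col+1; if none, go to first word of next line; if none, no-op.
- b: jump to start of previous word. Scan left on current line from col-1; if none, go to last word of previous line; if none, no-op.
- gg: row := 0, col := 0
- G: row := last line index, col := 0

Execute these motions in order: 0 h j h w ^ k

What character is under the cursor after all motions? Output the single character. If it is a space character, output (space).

Answer: a

Derivation:
After 1 (0): row=0 col=0 char='_'
After 2 (h): row=0 col=0 char='_'
After 3 (j): row=1 col=0 char='_'
After 4 (h): row=1 col=0 char='_'
After 5 (w): row=1 col=3 char='z'
After 6 (^): row=1 col=3 char='z'
After 7 (k): row=0 col=3 char='a'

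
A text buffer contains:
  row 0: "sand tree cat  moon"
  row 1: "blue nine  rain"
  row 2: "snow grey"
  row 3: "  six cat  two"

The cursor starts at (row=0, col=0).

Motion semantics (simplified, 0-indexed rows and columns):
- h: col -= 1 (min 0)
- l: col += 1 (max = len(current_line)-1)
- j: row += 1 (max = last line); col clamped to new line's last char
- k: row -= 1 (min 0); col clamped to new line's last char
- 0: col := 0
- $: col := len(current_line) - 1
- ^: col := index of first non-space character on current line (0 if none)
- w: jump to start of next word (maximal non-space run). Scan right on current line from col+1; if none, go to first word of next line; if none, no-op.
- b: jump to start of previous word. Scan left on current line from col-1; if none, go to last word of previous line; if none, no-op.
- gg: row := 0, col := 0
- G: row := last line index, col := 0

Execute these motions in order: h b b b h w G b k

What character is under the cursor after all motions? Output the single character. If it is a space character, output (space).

Answer: n

Derivation:
After 1 (h): row=0 col=0 char='s'
After 2 (b): row=0 col=0 char='s'
After 3 (b): row=0 col=0 char='s'
After 4 (b): row=0 col=0 char='s'
After 5 (h): row=0 col=0 char='s'
After 6 (w): row=0 col=5 char='t'
After 7 (G): row=3 col=0 char='_'
After 8 (b): row=2 col=5 char='g'
After 9 (k): row=1 col=5 char='n'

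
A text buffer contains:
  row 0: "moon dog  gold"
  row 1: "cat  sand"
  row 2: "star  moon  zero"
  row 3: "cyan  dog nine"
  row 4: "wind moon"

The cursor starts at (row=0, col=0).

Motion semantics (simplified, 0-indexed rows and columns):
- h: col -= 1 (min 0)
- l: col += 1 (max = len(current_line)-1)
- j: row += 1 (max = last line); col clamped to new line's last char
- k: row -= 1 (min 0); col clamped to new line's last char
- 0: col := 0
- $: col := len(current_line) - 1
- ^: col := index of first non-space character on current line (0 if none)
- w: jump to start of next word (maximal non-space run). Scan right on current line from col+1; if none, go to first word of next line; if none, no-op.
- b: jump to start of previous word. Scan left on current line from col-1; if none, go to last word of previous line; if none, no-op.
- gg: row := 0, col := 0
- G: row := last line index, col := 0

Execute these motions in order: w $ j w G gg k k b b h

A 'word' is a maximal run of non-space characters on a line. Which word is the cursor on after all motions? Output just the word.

After 1 (w): row=0 col=5 char='d'
After 2 ($): row=0 col=13 char='d'
After 3 (j): row=1 col=8 char='d'
After 4 (w): row=2 col=0 char='s'
After 5 (G): row=4 col=0 char='w'
After 6 (gg): row=0 col=0 char='m'
After 7 (k): row=0 col=0 char='m'
After 8 (k): row=0 col=0 char='m'
After 9 (b): row=0 col=0 char='m'
After 10 (b): row=0 col=0 char='m'
After 11 (h): row=0 col=0 char='m'

Answer: moon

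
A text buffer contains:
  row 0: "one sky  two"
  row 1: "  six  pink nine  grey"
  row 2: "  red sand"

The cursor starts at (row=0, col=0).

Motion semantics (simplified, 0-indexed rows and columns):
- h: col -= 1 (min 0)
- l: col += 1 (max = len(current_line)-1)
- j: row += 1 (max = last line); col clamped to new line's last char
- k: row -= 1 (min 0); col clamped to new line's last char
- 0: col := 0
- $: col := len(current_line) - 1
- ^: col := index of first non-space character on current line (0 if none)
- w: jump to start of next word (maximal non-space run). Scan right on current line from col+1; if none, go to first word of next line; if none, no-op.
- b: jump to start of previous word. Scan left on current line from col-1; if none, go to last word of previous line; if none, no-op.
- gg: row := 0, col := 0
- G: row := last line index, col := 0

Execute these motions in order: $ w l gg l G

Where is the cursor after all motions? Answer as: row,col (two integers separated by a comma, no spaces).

Answer: 2,0

Derivation:
After 1 ($): row=0 col=11 char='o'
After 2 (w): row=1 col=2 char='s'
After 3 (l): row=1 col=3 char='i'
After 4 (gg): row=0 col=0 char='o'
After 5 (l): row=0 col=1 char='n'
After 6 (G): row=2 col=0 char='_'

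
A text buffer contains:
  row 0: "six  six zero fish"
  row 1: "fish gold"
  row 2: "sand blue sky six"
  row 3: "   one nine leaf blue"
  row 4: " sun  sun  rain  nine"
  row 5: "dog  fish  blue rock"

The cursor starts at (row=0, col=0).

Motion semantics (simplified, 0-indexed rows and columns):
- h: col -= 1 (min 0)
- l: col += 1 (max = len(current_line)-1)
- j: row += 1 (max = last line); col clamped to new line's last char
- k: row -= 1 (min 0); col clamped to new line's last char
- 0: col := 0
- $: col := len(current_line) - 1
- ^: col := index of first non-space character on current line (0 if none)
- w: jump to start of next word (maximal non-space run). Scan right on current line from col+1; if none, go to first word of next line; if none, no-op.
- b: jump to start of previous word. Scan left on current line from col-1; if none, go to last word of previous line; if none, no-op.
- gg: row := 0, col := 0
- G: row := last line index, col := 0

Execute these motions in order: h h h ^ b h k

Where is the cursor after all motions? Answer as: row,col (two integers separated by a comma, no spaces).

Answer: 0,0

Derivation:
After 1 (h): row=0 col=0 char='s'
After 2 (h): row=0 col=0 char='s'
After 3 (h): row=0 col=0 char='s'
After 4 (^): row=0 col=0 char='s'
After 5 (b): row=0 col=0 char='s'
After 6 (h): row=0 col=0 char='s'
After 7 (k): row=0 col=0 char='s'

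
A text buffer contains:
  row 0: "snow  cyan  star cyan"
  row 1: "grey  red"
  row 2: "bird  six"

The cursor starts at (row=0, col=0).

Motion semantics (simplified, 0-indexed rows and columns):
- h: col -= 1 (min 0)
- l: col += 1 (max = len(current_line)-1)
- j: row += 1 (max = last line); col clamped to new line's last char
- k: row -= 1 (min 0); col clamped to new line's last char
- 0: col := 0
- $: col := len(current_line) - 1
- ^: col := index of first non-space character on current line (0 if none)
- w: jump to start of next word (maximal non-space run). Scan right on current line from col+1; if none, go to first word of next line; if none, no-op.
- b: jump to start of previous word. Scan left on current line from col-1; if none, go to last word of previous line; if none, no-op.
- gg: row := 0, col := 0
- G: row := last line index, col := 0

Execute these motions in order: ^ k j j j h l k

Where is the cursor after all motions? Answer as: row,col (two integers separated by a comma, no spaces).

Answer: 1,1

Derivation:
After 1 (^): row=0 col=0 char='s'
After 2 (k): row=0 col=0 char='s'
After 3 (j): row=1 col=0 char='g'
After 4 (j): row=2 col=0 char='b'
After 5 (j): row=2 col=0 char='b'
After 6 (h): row=2 col=0 char='b'
After 7 (l): row=2 col=1 char='i'
After 8 (k): row=1 col=1 char='r'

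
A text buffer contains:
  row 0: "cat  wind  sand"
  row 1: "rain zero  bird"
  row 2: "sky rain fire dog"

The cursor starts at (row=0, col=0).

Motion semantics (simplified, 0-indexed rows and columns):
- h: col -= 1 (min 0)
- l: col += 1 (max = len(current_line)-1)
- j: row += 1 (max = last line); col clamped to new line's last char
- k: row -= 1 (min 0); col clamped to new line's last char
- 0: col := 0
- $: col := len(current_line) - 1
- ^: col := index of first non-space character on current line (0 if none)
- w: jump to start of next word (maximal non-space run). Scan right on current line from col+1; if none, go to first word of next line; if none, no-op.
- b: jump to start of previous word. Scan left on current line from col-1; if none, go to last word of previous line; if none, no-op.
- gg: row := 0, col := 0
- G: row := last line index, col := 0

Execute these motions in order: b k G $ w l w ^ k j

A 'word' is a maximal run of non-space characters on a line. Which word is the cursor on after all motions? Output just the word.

Answer: sky

Derivation:
After 1 (b): row=0 col=0 char='c'
After 2 (k): row=0 col=0 char='c'
After 3 (G): row=2 col=0 char='s'
After 4 ($): row=2 col=16 char='g'
After 5 (w): row=2 col=16 char='g'
After 6 (l): row=2 col=16 char='g'
After 7 (w): row=2 col=16 char='g'
After 8 (^): row=2 col=0 char='s'
After 9 (k): row=1 col=0 char='r'
After 10 (j): row=2 col=0 char='s'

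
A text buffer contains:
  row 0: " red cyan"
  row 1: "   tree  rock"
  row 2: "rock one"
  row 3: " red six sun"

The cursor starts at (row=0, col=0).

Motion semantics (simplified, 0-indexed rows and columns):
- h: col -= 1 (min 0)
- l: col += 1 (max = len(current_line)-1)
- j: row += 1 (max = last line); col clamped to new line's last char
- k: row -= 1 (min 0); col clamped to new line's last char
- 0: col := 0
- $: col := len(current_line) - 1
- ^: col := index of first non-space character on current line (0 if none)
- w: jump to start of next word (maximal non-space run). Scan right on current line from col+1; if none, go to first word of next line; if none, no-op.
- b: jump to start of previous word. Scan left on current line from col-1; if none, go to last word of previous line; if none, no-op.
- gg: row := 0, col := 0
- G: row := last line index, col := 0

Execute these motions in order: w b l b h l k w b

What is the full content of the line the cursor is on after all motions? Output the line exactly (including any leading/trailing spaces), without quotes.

After 1 (w): row=0 col=1 char='r'
After 2 (b): row=0 col=1 char='r'
After 3 (l): row=0 col=2 char='e'
After 4 (b): row=0 col=1 char='r'
After 5 (h): row=0 col=0 char='_'
After 6 (l): row=0 col=1 char='r'
After 7 (k): row=0 col=1 char='r'
After 8 (w): row=0 col=5 char='c'
After 9 (b): row=0 col=1 char='r'

Answer:  red cyan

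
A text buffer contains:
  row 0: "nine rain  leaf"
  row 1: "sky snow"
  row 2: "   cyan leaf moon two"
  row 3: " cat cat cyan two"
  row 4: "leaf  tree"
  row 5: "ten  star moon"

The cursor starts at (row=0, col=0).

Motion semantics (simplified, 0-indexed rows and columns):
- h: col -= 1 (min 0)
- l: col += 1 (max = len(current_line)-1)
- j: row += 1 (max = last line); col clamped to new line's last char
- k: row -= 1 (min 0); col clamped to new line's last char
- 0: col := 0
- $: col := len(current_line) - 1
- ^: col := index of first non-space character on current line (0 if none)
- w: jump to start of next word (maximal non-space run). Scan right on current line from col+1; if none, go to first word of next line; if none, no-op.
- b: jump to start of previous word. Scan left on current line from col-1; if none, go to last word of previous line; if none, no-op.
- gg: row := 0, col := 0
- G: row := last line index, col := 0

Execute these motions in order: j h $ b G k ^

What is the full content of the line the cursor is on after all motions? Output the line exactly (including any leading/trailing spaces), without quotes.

Answer: leaf  tree

Derivation:
After 1 (j): row=1 col=0 char='s'
After 2 (h): row=1 col=0 char='s'
After 3 ($): row=1 col=7 char='w'
After 4 (b): row=1 col=4 char='s'
After 5 (G): row=5 col=0 char='t'
After 6 (k): row=4 col=0 char='l'
After 7 (^): row=4 col=0 char='l'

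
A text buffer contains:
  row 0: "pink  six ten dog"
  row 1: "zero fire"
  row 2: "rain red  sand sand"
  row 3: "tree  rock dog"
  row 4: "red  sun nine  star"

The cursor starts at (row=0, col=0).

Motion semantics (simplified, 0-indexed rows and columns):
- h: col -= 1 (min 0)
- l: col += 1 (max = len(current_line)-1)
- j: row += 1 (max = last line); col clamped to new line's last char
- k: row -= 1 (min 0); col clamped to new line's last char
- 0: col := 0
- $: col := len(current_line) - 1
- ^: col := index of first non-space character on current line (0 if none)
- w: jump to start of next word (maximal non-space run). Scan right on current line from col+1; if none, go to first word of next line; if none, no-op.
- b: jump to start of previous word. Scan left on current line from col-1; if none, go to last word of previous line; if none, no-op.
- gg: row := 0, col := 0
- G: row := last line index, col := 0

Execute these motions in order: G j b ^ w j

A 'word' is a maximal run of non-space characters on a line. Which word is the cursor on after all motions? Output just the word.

Answer: sun

Derivation:
After 1 (G): row=4 col=0 char='r'
After 2 (j): row=4 col=0 char='r'
After 3 (b): row=3 col=11 char='d'
After 4 (^): row=3 col=0 char='t'
After 5 (w): row=3 col=6 char='r'
After 6 (j): row=4 col=6 char='u'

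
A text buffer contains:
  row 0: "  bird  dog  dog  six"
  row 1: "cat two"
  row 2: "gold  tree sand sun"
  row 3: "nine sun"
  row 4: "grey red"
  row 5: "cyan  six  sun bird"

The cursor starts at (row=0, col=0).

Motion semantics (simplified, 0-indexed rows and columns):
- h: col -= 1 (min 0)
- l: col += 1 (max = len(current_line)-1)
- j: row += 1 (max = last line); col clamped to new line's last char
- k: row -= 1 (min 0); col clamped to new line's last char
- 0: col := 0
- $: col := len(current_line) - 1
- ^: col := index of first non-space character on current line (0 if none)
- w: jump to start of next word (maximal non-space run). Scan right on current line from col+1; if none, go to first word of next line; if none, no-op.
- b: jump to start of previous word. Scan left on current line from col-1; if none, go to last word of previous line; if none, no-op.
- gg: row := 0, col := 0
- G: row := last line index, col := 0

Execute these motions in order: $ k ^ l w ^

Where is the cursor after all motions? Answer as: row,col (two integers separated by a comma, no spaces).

Answer: 0,2

Derivation:
After 1 ($): row=0 col=20 char='x'
After 2 (k): row=0 col=20 char='x'
After 3 (^): row=0 col=2 char='b'
After 4 (l): row=0 col=3 char='i'
After 5 (w): row=0 col=8 char='d'
After 6 (^): row=0 col=2 char='b'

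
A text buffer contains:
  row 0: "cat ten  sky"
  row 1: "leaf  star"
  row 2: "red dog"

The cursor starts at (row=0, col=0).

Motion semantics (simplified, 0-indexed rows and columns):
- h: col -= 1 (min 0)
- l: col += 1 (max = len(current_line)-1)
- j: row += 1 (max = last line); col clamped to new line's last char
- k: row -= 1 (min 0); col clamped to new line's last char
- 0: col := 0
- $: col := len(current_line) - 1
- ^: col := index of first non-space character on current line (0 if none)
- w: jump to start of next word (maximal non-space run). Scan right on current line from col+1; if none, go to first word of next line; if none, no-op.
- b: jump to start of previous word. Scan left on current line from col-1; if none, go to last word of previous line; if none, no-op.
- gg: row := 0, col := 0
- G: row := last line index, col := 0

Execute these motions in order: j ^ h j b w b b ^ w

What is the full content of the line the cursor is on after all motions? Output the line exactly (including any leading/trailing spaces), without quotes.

After 1 (j): row=1 col=0 char='l'
After 2 (^): row=1 col=0 char='l'
After 3 (h): row=1 col=0 char='l'
After 4 (j): row=2 col=0 char='r'
After 5 (b): row=1 col=6 char='s'
After 6 (w): row=2 col=0 char='r'
After 7 (b): row=1 col=6 char='s'
After 8 (b): row=1 col=0 char='l'
After 9 (^): row=1 col=0 char='l'
After 10 (w): row=1 col=6 char='s'

Answer: leaf  star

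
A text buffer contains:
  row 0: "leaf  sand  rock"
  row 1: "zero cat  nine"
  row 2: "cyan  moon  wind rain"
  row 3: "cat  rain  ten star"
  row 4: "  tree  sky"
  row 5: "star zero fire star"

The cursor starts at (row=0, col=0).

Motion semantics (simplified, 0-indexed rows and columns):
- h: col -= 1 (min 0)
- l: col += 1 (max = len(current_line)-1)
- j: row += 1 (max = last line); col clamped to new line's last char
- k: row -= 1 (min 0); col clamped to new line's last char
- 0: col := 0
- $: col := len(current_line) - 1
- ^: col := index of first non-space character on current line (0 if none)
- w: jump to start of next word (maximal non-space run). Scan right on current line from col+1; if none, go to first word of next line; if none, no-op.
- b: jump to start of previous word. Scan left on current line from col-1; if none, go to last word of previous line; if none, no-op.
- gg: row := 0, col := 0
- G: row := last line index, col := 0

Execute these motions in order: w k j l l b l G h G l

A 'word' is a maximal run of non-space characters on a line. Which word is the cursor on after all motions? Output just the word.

After 1 (w): row=0 col=6 char='s'
After 2 (k): row=0 col=6 char='s'
After 3 (j): row=1 col=6 char='a'
After 4 (l): row=1 col=7 char='t'
After 5 (l): row=1 col=8 char='_'
After 6 (b): row=1 col=5 char='c'
After 7 (l): row=1 col=6 char='a'
After 8 (G): row=5 col=0 char='s'
After 9 (h): row=5 col=0 char='s'
After 10 (G): row=5 col=0 char='s'
After 11 (l): row=5 col=1 char='t'

Answer: star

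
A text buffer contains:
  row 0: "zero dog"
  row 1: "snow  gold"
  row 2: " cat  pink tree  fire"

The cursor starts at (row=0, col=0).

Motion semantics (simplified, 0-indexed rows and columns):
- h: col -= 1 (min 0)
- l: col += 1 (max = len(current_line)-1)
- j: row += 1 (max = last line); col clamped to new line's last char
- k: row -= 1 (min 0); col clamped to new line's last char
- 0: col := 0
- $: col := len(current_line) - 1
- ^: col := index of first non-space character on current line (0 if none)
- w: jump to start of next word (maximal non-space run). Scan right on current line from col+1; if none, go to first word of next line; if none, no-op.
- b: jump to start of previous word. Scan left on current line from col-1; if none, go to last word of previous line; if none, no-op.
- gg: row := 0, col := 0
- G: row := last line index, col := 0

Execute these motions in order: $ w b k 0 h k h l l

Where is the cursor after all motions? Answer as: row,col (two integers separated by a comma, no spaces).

After 1 ($): row=0 col=7 char='g'
After 2 (w): row=1 col=0 char='s'
After 3 (b): row=0 col=5 char='d'
After 4 (k): row=0 col=5 char='d'
After 5 (0): row=0 col=0 char='z'
After 6 (h): row=0 col=0 char='z'
After 7 (k): row=0 col=0 char='z'
After 8 (h): row=0 col=0 char='z'
After 9 (l): row=0 col=1 char='e'
After 10 (l): row=0 col=2 char='r'

Answer: 0,2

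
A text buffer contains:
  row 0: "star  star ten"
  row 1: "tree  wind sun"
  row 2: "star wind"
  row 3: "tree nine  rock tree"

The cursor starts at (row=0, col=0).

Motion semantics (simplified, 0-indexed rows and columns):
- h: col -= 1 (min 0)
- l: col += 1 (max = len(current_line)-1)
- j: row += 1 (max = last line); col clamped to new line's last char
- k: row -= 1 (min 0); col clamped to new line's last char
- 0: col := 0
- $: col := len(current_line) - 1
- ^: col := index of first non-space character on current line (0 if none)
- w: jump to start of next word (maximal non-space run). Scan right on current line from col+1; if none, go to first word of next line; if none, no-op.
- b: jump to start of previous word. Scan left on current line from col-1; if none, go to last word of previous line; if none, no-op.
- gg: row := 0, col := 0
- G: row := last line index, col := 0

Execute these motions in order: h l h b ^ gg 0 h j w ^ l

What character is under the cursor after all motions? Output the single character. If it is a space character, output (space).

Answer: r

Derivation:
After 1 (h): row=0 col=0 char='s'
After 2 (l): row=0 col=1 char='t'
After 3 (h): row=0 col=0 char='s'
After 4 (b): row=0 col=0 char='s'
After 5 (^): row=0 col=0 char='s'
After 6 (gg): row=0 col=0 char='s'
After 7 (0): row=0 col=0 char='s'
After 8 (h): row=0 col=0 char='s'
After 9 (j): row=1 col=0 char='t'
After 10 (w): row=1 col=6 char='w'
After 11 (^): row=1 col=0 char='t'
After 12 (l): row=1 col=1 char='r'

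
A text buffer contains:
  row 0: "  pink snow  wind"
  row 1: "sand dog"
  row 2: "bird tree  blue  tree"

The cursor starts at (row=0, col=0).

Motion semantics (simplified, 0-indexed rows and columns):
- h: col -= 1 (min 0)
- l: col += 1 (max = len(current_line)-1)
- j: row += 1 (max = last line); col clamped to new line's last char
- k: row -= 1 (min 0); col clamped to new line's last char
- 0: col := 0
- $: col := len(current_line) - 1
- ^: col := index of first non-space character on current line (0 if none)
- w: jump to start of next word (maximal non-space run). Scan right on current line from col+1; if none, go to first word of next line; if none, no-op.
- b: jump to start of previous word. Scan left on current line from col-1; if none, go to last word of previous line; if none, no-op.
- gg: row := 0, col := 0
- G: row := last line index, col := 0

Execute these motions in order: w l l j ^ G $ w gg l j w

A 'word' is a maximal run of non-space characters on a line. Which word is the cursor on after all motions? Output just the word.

After 1 (w): row=0 col=2 char='p'
After 2 (l): row=0 col=3 char='i'
After 3 (l): row=0 col=4 char='n'
After 4 (j): row=1 col=4 char='_'
After 5 (^): row=1 col=0 char='s'
After 6 (G): row=2 col=0 char='b'
After 7 ($): row=2 col=20 char='e'
After 8 (w): row=2 col=20 char='e'
After 9 (gg): row=0 col=0 char='_'
After 10 (l): row=0 col=1 char='_'
After 11 (j): row=1 col=1 char='a'
After 12 (w): row=1 col=5 char='d'

Answer: dog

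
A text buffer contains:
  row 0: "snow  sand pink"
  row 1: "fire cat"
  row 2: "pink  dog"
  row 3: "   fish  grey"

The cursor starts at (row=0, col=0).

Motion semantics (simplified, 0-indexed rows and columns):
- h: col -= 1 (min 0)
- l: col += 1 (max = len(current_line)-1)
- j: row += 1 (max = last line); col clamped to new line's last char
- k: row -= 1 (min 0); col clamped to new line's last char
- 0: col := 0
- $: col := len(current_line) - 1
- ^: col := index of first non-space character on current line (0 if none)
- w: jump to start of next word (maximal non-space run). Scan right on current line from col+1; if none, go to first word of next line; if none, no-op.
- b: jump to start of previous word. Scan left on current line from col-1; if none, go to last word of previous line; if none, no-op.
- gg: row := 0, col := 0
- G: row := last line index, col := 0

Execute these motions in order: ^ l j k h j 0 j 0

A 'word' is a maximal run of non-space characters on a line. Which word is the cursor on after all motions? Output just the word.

Answer: pink

Derivation:
After 1 (^): row=0 col=0 char='s'
After 2 (l): row=0 col=1 char='n'
After 3 (j): row=1 col=1 char='i'
After 4 (k): row=0 col=1 char='n'
After 5 (h): row=0 col=0 char='s'
After 6 (j): row=1 col=0 char='f'
After 7 (0): row=1 col=0 char='f'
After 8 (j): row=2 col=0 char='p'
After 9 (0): row=2 col=0 char='p'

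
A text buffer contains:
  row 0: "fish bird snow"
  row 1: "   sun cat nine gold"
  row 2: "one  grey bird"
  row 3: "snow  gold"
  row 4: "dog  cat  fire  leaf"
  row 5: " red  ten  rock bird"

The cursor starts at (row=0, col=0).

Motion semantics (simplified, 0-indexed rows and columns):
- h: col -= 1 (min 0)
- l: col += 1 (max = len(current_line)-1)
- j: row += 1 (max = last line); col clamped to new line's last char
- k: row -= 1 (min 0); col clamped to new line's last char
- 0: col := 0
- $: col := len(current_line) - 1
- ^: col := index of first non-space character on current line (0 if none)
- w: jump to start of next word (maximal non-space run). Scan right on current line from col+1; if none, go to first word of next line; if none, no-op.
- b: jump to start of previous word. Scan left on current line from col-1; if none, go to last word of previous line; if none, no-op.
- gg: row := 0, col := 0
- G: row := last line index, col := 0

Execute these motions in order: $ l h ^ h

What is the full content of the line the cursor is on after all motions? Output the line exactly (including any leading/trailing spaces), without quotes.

Answer: fish bird snow

Derivation:
After 1 ($): row=0 col=13 char='w'
After 2 (l): row=0 col=13 char='w'
After 3 (h): row=0 col=12 char='o'
After 4 (^): row=0 col=0 char='f'
After 5 (h): row=0 col=0 char='f'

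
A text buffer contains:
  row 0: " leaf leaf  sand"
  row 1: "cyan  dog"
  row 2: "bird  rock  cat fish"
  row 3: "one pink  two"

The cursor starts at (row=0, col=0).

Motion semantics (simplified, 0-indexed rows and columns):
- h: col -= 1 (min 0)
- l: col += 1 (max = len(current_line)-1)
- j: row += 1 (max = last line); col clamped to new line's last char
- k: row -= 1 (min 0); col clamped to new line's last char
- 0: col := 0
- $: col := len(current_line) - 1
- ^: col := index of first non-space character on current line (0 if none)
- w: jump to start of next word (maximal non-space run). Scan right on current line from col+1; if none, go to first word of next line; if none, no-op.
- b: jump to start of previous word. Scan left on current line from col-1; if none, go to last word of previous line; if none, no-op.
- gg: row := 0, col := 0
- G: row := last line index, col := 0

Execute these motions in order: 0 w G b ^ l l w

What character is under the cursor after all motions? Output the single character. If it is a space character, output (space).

Answer: r

Derivation:
After 1 (0): row=0 col=0 char='_'
After 2 (w): row=0 col=1 char='l'
After 3 (G): row=3 col=0 char='o'
After 4 (b): row=2 col=16 char='f'
After 5 (^): row=2 col=0 char='b'
After 6 (l): row=2 col=1 char='i'
After 7 (l): row=2 col=2 char='r'
After 8 (w): row=2 col=6 char='r'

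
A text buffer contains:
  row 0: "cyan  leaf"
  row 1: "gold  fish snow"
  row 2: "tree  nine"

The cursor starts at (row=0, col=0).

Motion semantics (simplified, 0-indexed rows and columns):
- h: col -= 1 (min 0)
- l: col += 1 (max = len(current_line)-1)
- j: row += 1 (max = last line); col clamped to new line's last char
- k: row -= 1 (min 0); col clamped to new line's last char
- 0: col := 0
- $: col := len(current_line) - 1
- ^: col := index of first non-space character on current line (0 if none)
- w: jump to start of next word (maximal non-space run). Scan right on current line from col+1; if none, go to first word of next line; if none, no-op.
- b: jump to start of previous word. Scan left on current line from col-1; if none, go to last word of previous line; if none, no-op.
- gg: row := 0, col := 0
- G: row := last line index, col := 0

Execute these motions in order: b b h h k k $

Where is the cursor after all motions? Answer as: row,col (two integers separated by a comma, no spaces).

After 1 (b): row=0 col=0 char='c'
After 2 (b): row=0 col=0 char='c'
After 3 (h): row=0 col=0 char='c'
After 4 (h): row=0 col=0 char='c'
After 5 (k): row=0 col=0 char='c'
After 6 (k): row=0 col=0 char='c'
After 7 ($): row=0 col=9 char='f'

Answer: 0,9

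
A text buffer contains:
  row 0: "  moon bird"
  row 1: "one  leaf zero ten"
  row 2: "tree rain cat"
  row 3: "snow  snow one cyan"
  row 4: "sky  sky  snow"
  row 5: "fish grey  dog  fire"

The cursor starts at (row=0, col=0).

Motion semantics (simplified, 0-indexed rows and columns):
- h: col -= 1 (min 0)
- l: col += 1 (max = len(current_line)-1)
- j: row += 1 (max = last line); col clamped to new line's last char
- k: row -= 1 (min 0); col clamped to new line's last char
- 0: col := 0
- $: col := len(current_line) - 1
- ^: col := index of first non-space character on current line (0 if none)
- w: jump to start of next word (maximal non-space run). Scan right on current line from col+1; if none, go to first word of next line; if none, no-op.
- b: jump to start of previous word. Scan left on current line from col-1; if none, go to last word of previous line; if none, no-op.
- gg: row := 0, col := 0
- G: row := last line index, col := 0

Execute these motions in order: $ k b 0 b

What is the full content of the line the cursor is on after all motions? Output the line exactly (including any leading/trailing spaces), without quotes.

After 1 ($): row=0 col=10 char='d'
After 2 (k): row=0 col=10 char='d'
After 3 (b): row=0 col=7 char='b'
After 4 (0): row=0 col=0 char='_'
After 5 (b): row=0 col=0 char='_'

Answer:   moon bird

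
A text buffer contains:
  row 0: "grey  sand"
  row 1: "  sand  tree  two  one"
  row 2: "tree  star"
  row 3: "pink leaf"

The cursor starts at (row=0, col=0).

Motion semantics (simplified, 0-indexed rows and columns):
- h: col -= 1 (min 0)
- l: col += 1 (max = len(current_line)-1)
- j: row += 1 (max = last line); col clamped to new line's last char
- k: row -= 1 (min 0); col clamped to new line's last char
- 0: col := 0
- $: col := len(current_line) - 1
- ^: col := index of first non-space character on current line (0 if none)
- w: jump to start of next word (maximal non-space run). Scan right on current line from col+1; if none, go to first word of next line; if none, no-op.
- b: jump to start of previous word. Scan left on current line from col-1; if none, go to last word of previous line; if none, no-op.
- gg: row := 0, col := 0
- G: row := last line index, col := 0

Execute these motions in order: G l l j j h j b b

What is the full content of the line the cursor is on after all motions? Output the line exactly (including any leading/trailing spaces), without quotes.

After 1 (G): row=3 col=0 char='p'
After 2 (l): row=3 col=1 char='i'
After 3 (l): row=3 col=2 char='n'
After 4 (j): row=3 col=2 char='n'
After 5 (j): row=3 col=2 char='n'
After 6 (h): row=3 col=1 char='i'
After 7 (j): row=3 col=1 char='i'
After 8 (b): row=3 col=0 char='p'
After 9 (b): row=2 col=6 char='s'

Answer: tree  star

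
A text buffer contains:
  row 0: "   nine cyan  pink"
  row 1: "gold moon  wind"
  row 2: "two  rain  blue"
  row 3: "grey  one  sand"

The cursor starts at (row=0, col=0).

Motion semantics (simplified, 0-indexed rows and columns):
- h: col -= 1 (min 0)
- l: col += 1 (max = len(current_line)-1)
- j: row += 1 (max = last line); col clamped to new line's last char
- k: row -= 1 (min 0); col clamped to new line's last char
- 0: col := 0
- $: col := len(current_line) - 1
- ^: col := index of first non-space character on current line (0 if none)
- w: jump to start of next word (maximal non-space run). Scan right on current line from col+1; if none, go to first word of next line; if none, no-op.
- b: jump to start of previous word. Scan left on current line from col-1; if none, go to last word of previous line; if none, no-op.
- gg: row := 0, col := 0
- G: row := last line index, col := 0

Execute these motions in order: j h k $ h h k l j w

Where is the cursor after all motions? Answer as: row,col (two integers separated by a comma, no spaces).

After 1 (j): row=1 col=0 char='g'
After 2 (h): row=1 col=0 char='g'
After 3 (k): row=0 col=0 char='_'
After 4 ($): row=0 col=17 char='k'
After 5 (h): row=0 col=16 char='n'
After 6 (h): row=0 col=15 char='i'
After 7 (k): row=0 col=15 char='i'
After 8 (l): row=0 col=16 char='n'
After 9 (j): row=1 col=14 char='d'
After 10 (w): row=2 col=0 char='t'

Answer: 2,0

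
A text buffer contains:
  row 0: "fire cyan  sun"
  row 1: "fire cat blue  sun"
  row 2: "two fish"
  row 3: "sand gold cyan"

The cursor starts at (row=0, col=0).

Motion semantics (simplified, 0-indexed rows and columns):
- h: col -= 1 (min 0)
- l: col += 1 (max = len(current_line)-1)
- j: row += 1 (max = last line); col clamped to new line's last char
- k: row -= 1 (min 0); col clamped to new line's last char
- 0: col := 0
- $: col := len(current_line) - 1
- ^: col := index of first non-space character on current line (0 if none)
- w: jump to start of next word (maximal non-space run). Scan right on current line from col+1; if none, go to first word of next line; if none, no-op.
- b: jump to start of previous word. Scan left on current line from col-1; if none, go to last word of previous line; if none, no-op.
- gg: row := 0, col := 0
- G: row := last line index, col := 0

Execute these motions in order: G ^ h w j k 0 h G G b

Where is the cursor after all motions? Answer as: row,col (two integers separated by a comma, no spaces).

Answer: 2,4

Derivation:
After 1 (G): row=3 col=0 char='s'
After 2 (^): row=3 col=0 char='s'
After 3 (h): row=3 col=0 char='s'
After 4 (w): row=3 col=5 char='g'
After 5 (j): row=3 col=5 char='g'
After 6 (k): row=2 col=5 char='i'
After 7 (0): row=2 col=0 char='t'
After 8 (h): row=2 col=0 char='t'
After 9 (G): row=3 col=0 char='s'
After 10 (G): row=3 col=0 char='s'
After 11 (b): row=2 col=4 char='f'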